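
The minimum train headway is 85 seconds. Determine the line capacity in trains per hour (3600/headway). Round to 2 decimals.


Capacity = 3600 / headway
Capacity = 3600 / 85
Capacity = 42.35 trains/hour

42.35


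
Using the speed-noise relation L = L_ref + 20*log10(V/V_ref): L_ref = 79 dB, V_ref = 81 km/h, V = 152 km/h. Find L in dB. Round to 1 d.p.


V/V_ref = 152 / 81 = 1.876543
log10(1.876543) = 0.273359
20 * 0.273359 = 5.4672
L = 79 + 5.4672 = 84.5 dB

84.5


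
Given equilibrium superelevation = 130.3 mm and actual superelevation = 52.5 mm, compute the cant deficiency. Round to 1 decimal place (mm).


Cant deficiency = equilibrium cant - actual cant
CD = 130.3 - 52.5
CD = 77.8 mm

77.8


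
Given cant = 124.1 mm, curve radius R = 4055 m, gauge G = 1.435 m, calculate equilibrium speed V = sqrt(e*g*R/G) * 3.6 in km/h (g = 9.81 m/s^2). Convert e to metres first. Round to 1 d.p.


Convert cant: e = 124.1 mm = 0.1241 m
V_ms = sqrt(0.1241 * 9.81 * 4055 / 1.435)
V_ms = sqrt(3440.168749) = 58.653 m/s
V = 58.653 * 3.6 = 211.2 km/h

211.2


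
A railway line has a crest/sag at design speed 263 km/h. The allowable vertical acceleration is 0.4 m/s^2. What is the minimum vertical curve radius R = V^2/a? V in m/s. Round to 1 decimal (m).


Convert speed: V = 263 / 3.6 = 73.0556 m/s
V^2 = 5337.1142 m^2/s^2
R_v = 5337.1142 / 0.4
R_v = 13342.8 m

13342.8


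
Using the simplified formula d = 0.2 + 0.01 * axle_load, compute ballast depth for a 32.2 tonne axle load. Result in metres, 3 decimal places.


d = 0.2 + 0.01 * 32.2
d = 0.2 + 0.322
d = 0.522 m

0.522


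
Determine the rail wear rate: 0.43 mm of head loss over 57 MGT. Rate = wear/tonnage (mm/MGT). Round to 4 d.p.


Wear rate = total wear / cumulative tonnage
Rate = 0.43 / 57
Rate = 0.0075 mm/MGT

0.0075


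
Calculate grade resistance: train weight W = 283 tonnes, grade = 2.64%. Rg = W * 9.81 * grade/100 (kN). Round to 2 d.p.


Rg = W * 9.81 * grade / 100
Rg = 283 * 9.81 * 2.64 / 100
Rg = 2776.23 * 0.0264
Rg = 73.29 kN

73.29


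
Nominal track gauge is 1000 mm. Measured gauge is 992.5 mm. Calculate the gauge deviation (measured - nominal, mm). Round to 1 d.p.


Deviation = measured - nominal
Deviation = 992.5 - 1000
Deviation = -7.5 mm

-7.5


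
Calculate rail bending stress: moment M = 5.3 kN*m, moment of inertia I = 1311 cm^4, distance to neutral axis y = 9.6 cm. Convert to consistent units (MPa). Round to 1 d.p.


Convert units:
M = 5.3 kN*m = 5300000 N*mm
y = 9.6 cm = 96 mm
I = 1311 cm^4 = 13110000 mm^4
sigma = 5300000 * 96 / 13110000
sigma = 38.8 MPa

38.8


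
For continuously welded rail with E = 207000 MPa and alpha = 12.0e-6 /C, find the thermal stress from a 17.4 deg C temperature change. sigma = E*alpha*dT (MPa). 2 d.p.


sigma = E * alpha * dT
sigma = 207000 * 12.0e-6 * 17.4
sigma = 2.484 * 17.4
sigma = 43.22 MPa

43.22


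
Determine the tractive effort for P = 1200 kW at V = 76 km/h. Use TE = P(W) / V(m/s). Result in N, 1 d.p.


Convert: P = 1200 kW = 1200000 W
V = 76 / 3.6 = 21.1111 m/s
TE = 1200000 / 21.1111
TE = 56842.1 N

56842.1


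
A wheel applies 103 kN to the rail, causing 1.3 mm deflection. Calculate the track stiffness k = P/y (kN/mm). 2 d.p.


Track stiffness k = P / y
k = 103 / 1.3
k = 79.23 kN/mm

79.23


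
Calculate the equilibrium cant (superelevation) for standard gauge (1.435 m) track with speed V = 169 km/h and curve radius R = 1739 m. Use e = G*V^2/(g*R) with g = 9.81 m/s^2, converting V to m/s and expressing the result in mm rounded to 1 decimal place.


Convert speed: V = 169 / 3.6 = 46.9444 m/s
Apply formula: e = 1.435 * 46.9444^2 / (9.81 * 1739)
e = 1.435 * 2203.7809 / 17059.59
e = 0.185375 m = 185.4 mm

185.4


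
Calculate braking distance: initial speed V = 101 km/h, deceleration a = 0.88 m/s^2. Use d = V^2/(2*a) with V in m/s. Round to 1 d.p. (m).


Convert speed: V = 101 / 3.6 = 28.0556 m/s
V^2 = 787.1142
d = 787.1142 / (2 * 0.88)
d = 787.1142 / 1.76
d = 447.2 m

447.2


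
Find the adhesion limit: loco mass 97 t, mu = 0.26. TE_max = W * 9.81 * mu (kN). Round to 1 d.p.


TE_max = W * g * mu
TE_max = 97 * 9.81 * 0.26
TE_max = 951.57 * 0.26
TE_max = 247.4 kN

247.4


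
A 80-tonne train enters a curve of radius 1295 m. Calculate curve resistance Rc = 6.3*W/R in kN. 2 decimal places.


Rc = 6.3 * W / R
Rc = 6.3 * 80 / 1295
Rc = 504.0 / 1295
Rc = 0.39 kN

0.39


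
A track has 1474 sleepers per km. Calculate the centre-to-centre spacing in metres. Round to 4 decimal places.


Spacing = 1000 m / number of sleepers
Spacing = 1000 / 1474
Spacing = 0.6784 m

0.6784


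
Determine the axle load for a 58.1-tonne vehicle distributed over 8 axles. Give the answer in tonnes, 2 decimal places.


Load per axle = total weight / number of axles
Load = 58.1 / 8
Load = 7.26 tonnes

7.26


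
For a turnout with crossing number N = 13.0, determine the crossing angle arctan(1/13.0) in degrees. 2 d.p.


1/N = 1/13.0 = 0.076923
angle = arctan(0.076923) = 0.076772 rad
angle = 0.076772 * 180/pi = 4.40 degrees

4.40


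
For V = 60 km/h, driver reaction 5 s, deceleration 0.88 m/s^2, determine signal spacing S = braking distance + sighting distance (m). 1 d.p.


V = 60 / 3.6 = 16.6667 m/s
Braking distance = 16.6667^2 / (2*0.88) = 157.8283 m
Sighting distance = 16.6667 * 5 = 83.3333 m
S = 157.8283 + 83.3333 = 241.2 m

241.2


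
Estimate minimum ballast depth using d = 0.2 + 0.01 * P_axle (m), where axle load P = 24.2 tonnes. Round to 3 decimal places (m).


d = 0.2 + 0.01 * 24.2
d = 0.2 + 0.242
d = 0.442 m

0.442


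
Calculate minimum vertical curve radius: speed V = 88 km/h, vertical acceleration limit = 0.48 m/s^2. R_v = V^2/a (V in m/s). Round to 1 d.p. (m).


Convert speed: V = 88 / 3.6 = 24.4444 m/s
V^2 = 597.5309 m^2/s^2
R_v = 597.5309 / 0.48
R_v = 1244.9 m

1244.9


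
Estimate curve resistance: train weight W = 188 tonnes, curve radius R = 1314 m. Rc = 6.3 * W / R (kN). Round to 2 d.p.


Rc = 6.3 * W / R
Rc = 6.3 * 188 / 1314
Rc = 1184.4 / 1314
Rc = 0.90 kN

0.90


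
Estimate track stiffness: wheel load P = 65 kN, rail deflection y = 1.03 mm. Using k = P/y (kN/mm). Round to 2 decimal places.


Track stiffness k = P / y
k = 65 / 1.03
k = 63.11 kN/mm

63.11


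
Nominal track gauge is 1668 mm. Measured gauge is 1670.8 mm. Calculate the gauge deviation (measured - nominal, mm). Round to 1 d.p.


Deviation = measured - nominal
Deviation = 1670.8 - 1668
Deviation = 2.8 mm

2.8


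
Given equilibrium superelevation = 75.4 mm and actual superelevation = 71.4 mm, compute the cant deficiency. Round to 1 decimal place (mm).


Cant deficiency = equilibrium cant - actual cant
CD = 75.4 - 71.4
CD = 4.0 mm

4.0


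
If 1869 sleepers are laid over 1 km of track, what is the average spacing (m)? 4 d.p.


Spacing = 1000 m / number of sleepers
Spacing = 1000 / 1869
Spacing = 0.5350 m

0.5350


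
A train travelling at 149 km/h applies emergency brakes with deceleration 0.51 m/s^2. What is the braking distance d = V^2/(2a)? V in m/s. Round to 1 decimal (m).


Convert speed: V = 149 / 3.6 = 41.3889 m/s
V^2 = 1713.0401
d = 1713.0401 / (2 * 0.51)
d = 1713.0401 / 1.02
d = 1679.5 m

1679.5


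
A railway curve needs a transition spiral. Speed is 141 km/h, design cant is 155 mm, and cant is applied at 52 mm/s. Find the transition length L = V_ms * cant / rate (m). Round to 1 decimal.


Convert speed: V = 141 / 3.6 = 39.1667 m/s
L = 39.1667 * 155 / 52
L = 6070.8333 / 52
L = 116.7 m

116.7


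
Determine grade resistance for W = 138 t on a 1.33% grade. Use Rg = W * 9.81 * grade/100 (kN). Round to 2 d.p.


Rg = W * 9.81 * grade / 100
Rg = 138 * 9.81 * 1.33 / 100
Rg = 1353.78 * 0.0133
Rg = 18.01 kN

18.01


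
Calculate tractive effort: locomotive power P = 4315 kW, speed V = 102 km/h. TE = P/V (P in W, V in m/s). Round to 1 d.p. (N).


Convert: P = 4315 kW = 4315000 W
V = 102 / 3.6 = 28.3333 m/s
TE = 4315000 / 28.3333
TE = 152294.1 N

152294.1


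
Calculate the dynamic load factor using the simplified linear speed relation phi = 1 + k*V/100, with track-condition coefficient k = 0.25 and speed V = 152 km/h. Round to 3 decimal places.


phi = 1 + k * V / 100
phi = 1 + 0.25 * 152 / 100
phi = 1 + 0.38
phi = 1.380

1.380


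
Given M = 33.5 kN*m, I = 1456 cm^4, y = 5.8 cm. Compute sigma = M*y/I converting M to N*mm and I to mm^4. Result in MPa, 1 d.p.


Convert units:
M = 33.5 kN*m = 33500000 N*mm
y = 5.8 cm = 58 mm
I = 1456 cm^4 = 14560000 mm^4
sigma = 33500000 * 58 / 14560000
sigma = 133.4 MPa

133.4


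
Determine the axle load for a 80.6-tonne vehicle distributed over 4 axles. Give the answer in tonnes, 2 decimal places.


Load per axle = total weight / number of axles
Load = 80.6 / 4
Load = 20.15 tonnes

20.15


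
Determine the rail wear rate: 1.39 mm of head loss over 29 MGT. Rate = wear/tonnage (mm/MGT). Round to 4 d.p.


Wear rate = total wear / cumulative tonnage
Rate = 1.39 / 29
Rate = 0.0479 mm/MGT

0.0479


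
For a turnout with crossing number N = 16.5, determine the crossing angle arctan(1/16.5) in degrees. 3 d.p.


1/N = 1/16.5 = 0.060606
angle = arctan(0.060606) = 0.060532 rad
angle = 0.060532 * 180/pi = 3.468 degrees

3.468


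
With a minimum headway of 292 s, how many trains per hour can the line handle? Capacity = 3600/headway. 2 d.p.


Capacity = 3600 / headway
Capacity = 3600 / 292
Capacity = 12.33 trains/hour

12.33


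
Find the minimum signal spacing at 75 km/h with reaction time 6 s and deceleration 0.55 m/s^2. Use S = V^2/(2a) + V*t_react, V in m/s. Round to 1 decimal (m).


V = 75 / 3.6 = 20.8333 m/s
Braking distance = 20.8333^2 / (2*0.55) = 394.5707 m
Sighting distance = 20.8333 * 6 = 125.0 m
S = 394.5707 + 125.0 = 519.6 m

519.6


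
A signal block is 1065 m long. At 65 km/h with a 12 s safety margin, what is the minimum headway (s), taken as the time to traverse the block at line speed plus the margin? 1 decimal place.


V = 65 / 3.6 = 18.0556 m/s
Block traversal time = 1065 / 18.0556 = 58.9846 s
Headway = 58.9846 + 12
Headway = 71.0 s

71.0


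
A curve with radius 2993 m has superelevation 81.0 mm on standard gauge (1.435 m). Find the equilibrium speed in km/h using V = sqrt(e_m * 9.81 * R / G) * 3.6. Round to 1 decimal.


Convert cant: e = 81.0 mm = 0.0810 m
V_ms = sqrt(0.0810 * 9.81 * 2993 / 1.435)
V_ms = sqrt(1657.329429) = 40.7103 m/s
V = 40.7103 * 3.6 = 146.6 km/h

146.6


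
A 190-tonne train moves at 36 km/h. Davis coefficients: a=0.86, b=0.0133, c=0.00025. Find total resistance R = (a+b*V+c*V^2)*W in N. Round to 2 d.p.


b*V = 0.0133 * 36 = 0.4788
c*V^2 = 0.00025 * 1296 = 0.324
R_per_t = 0.86 + 0.4788 + 0.324 = 1.6628 N/t
R_total = 1.6628 * 190 = 315.93 N

315.93


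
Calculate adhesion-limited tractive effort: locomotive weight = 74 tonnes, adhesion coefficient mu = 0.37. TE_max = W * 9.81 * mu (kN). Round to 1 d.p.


TE_max = W * g * mu
TE_max = 74 * 9.81 * 0.37
TE_max = 725.94 * 0.37
TE_max = 268.6 kN

268.6


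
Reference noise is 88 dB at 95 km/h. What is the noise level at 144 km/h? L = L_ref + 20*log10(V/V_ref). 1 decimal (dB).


V/V_ref = 144 / 95 = 1.515789
log10(1.515789) = 0.180639
20 * 0.180639 = 3.6128
L = 88 + 3.6128 = 91.6 dB

91.6


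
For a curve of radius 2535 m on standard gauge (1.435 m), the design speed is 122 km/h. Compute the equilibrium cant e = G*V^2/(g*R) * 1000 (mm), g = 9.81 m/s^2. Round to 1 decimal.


Convert speed: V = 122 / 3.6 = 33.8889 m/s
Apply formula: e = 1.435 * 33.8889^2 / (9.81 * 2535)
e = 1.435 * 1148.4568 / 24868.35
e = 0.06627 m = 66.3 mm

66.3


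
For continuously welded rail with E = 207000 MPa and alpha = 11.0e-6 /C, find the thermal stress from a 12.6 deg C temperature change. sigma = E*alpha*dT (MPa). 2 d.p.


sigma = E * alpha * dT
sigma = 207000 * 11.0e-6 * 12.6
sigma = 2.277 * 12.6
sigma = 28.69 MPa

28.69


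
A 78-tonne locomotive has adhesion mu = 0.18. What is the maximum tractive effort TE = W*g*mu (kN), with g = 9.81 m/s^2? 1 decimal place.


TE_max = W * g * mu
TE_max = 78 * 9.81 * 0.18
TE_max = 765.18 * 0.18
TE_max = 137.7 kN

137.7


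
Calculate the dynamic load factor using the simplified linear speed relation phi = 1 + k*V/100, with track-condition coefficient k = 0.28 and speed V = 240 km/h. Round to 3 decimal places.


phi = 1 + k * V / 100
phi = 1 + 0.28 * 240 / 100
phi = 1 + 0.672
phi = 1.672

1.672


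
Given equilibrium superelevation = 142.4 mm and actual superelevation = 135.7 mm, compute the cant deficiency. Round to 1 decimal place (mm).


Cant deficiency = equilibrium cant - actual cant
CD = 142.4 - 135.7
CD = 6.7 mm

6.7


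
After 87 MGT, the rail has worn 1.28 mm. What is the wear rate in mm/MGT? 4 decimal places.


Wear rate = total wear / cumulative tonnage
Rate = 1.28 / 87
Rate = 0.0147 mm/MGT

0.0147


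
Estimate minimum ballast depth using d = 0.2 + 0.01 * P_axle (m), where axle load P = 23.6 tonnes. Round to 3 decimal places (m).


d = 0.2 + 0.01 * 23.6
d = 0.2 + 0.236
d = 0.436 m

0.436


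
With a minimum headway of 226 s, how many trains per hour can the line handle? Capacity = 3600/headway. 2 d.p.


Capacity = 3600 / headway
Capacity = 3600 / 226
Capacity = 15.93 trains/hour

15.93


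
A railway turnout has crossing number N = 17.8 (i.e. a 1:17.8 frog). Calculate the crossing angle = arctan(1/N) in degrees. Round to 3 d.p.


1/N = 1/17.8 = 0.05618
angle = arctan(0.05618) = 0.056121 rad
angle = 0.056121 * 180/pi = 3.215 degrees

3.215


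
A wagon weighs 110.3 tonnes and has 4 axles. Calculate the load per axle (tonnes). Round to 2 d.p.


Load per axle = total weight / number of axles
Load = 110.3 / 4
Load = 27.58 tonnes

27.58


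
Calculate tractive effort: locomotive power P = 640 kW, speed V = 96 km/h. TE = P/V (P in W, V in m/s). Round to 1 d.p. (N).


Convert: P = 640 kW = 640000 W
V = 96 / 3.6 = 26.6667 m/s
TE = 640000 / 26.6667
TE = 24000.0 N

24000.0


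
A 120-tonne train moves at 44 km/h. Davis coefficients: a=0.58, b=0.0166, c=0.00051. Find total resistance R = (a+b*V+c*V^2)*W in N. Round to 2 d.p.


b*V = 0.0166 * 44 = 0.7304
c*V^2 = 0.00051 * 1936 = 0.98736
R_per_t = 0.58 + 0.7304 + 0.98736 = 2.29776 N/t
R_total = 2.29776 * 120 = 275.73 N

275.73


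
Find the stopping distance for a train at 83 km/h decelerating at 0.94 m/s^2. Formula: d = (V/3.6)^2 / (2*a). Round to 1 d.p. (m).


Convert speed: V = 83 / 3.6 = 23.0556 m/s
V^2 = 531.5586
d = 531.5586 / (2 * 0.94)
d = 531.5586 / 1.88
d = 282.7 m

282.7


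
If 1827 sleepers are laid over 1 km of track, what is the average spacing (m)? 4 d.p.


Spacing = 1000 m / number of sleepers
Spacing = 1000 / 1827
Spacing = 0.5473 m

0.5473


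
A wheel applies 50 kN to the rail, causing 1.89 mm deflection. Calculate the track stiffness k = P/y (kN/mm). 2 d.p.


Track stiffness k = P / y
k = 50 / 1.89
k = 26.46 kN/mm

26.46


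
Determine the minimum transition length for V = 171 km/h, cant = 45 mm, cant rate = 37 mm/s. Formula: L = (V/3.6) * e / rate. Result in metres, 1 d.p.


Convert speed: V = 171 / 3.6 = 47.5 m/s
L = 47.5 * 45 / 37
L = 2137.5 / 37
L = 57.8 m

57.8


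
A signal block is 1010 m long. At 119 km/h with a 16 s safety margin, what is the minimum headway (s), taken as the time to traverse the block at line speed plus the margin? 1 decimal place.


V = 119 / 3.6 = 33.0556 m/s
Block traversal time = 1010 / 33.0556 = 30.5546 s
Headway = 30.5546 + 16
Headway = 46.6 s

46.6


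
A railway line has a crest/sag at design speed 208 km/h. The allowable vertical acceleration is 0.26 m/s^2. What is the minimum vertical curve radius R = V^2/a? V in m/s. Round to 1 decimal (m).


Convert speed: V = 208 / 3.6 = 57.7778 m/s
V^2 = 3338.2716 m^2/s^2
R_v = 3338.2716 / 0.26
R_v = 12839.5 m

12839.5


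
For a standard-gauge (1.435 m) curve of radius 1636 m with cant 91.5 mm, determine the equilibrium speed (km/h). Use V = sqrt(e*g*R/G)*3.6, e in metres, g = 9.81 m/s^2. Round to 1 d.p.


Convert cant: e = 91.5 mm = 0.0915 m
V_ms = sqrt(0.0915 * 9.81 * 1636 / 1.435)
V_ms = sqrt(1023.343652) = 31.9897 m/s
V = 31.9897 * 3.6 = 115.2 km/h

115.2


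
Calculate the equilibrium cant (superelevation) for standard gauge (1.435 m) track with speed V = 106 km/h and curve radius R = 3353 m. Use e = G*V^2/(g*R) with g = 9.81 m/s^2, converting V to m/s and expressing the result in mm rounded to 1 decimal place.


Convert speed: V = 106 / 3.6 = 29.4444 m/s
Apply formula: e = 1.435 * 29.4444^2 / (9.81 * 3353)
e = 1.435 * 866.9753 / 32892.93
e = 0.037823 m = 37.8 mm

37.8


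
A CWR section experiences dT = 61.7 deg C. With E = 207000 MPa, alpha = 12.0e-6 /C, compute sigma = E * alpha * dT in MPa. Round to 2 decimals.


sigma = E * alpha * dT
sigma = 207000 * 12.0e-6 * 61.7
sigma = 2.484 * 61.7
sigma = 153.26 MPa

153.26


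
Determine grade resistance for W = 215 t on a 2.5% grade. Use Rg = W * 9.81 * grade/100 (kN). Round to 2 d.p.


Rg = W * 9.81 * grade / 100
Rg = 215 * 9.81 * 2.5 / 100
Rg = 2109.15 * 0.025
Rg = 52.73 kN

52.73


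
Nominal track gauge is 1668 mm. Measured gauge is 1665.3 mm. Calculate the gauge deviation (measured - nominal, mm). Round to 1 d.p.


Deviation = measured - nominal
Deviation = 1665.3 - 1668
Deviation = -2.7 mm

-2.7


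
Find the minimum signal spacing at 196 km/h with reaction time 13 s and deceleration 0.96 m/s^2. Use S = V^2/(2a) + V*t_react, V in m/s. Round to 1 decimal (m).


V = 196 / 3.6 = 54.4444 m/s
Braking distance = 54.4444^2 / (2*0.96) = 1543.8529 m
Sighting distance = 54.4444 * 13 = 707.7778 m
S = 1543.8529 + 707.7778 = 2251.6 m

2251.6


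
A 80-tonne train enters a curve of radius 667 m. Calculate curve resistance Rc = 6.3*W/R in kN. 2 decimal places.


Rc = 6.3 * W / R
Rc = 6.3 * 80 / 667
Rc = 504.0 / 667
Rc = 0.76 kN

0.76


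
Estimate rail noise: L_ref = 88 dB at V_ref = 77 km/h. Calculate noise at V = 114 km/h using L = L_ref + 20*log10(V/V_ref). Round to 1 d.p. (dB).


V/V_ref = 114 / 77 = 1.480519
log10(1.480519) = 0.170414
20 * 0.170414 = 3.4083
L = 88 + 3.4083 = 91.4 dB

91.4


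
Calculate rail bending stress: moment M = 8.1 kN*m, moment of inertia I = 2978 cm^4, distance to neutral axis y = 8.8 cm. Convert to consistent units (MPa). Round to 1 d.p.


Convert units:
M = 8.1 kN*m = 8100000 N*mm
y = 8.8 cm = 88 mm
I = 2978 cm^4 = 29780000 mm^4
sigma = 8100000 * 88 / 29780000
sigma = 23.9 MPa

23.9


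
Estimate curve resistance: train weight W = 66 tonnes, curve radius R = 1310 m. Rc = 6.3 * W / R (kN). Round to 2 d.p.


Rc = 6.3 * W / R
Rc = 6.3 * 66 / 1310
Rc = 415.8 / 1310
Rc = 0.32 kN

0.32


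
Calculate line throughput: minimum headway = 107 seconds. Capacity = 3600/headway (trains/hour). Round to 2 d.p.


Capacity = 3600 / headway
Capacity = 3600 / 107
Capacity = 33.64 trains/hour

33.64


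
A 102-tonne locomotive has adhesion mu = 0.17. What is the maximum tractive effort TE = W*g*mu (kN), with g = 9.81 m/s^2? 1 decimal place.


TE_max = W * g * mu
TE_max = 102 * 9.81 * 0.17
TE_max = 1000.62 * 0.17
TE_max = 170.1 kN

170.1


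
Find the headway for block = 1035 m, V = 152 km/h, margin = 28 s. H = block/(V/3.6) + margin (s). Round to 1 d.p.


V = 152 / 3.6 = 42.2222 m/s
Block traversal time = 1035 / 42.2222 = 24.5132 s
Headway = 24.5132 + 28
Headway = 52.5 s

52.5


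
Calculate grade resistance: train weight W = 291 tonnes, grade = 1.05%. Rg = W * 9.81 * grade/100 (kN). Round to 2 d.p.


Rg = W * 9.81 * grade / 100
Rg = 291 * 9.81 * 1.05 / 100
Rg = 2854.71 * 0.0105
Rg = 29.97 kN

29.97


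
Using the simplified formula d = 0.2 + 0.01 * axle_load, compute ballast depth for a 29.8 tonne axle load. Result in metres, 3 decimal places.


d = 0.2 + 0.01 * 29.8
d = 0.2 + 0.298
d = 0.498 m

0.498


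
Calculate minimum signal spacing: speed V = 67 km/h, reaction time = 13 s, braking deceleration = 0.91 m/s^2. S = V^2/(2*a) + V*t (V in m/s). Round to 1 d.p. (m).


V = 67 / 3.6 = 18.6111 m/s
Braking distance = 18.6111^2 / (2*0.91) = 190.3151 m
Sighting distance = 18.6111 * 13 = 241.9444 m
S = 190.3151 + 241.9444 = 432.3 m

432.3


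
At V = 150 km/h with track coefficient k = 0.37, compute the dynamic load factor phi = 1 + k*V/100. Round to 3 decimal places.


phi = 1 + k * V / 100
phi = 1 + 0.37 * 150 / 100
phi = 1 + 0.555
phi = 1.555

1.555


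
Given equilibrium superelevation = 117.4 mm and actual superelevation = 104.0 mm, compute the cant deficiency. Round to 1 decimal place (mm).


Cant deficiency = equilibrium cant - actual cant
CD = 117.4 - 104.0
CD = 13.4 mm

13.4


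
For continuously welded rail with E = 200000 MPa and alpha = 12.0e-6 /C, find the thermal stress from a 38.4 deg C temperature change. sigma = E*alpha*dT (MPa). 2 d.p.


sigma = E * alpha * dT
sigma = 200000 * 12.0e-6 * 38.4
sigma = 2.4 * 38.4
sigma = 92.16 MPa

92.16


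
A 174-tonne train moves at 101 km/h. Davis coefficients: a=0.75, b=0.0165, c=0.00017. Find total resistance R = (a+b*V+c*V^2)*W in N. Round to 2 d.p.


b*V = 0.0165 * 101 = 1.6665
c*V^2 = 0.00017 * 10201 = 1.73417
R_per_t = 0.75 + 1.6665 + 1.73417 = 4.15067 N/t
R_total = 4.15067 * 174 = 722.22 N

722.22


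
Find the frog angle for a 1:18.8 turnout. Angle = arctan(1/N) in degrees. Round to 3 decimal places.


1/N = 1/18.8 = 0.053191
angle = arctan(0.053191) = 0.053141 rad
angle = 0.053141 * 180/pi = 3.045 degrees

3.045


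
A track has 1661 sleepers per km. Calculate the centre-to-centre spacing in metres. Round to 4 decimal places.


Spacing = 1000 m / number of sleepers
Spacing = 1000 / 1661
Spacing = 0.6020 m

0.6020


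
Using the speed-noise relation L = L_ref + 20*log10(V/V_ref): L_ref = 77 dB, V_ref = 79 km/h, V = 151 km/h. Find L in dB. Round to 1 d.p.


V/V_ref = 151 / 79 = 1.911392
log10(1.911392) = 0.28135
20 * 0.28135 = 5.627
L = 77 + 5.627 = 82.6 dB

82.6


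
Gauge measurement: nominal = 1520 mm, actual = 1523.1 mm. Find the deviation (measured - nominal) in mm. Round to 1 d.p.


Deviation = measured - nominal
Deviation = 1523.1 - 1520
Deviation = 3.1 mm

3.1


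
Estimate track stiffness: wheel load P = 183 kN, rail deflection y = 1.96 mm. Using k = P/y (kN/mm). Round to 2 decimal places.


Track stiffness k = P / y
k = 183 / 1.96
k = 93.37 kN/mm

93.37


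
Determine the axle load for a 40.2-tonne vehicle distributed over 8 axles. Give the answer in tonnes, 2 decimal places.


Load per axle = total weight / number of axles
Load = 40.2 / 8
Load = 5.03 tonnes

5.03


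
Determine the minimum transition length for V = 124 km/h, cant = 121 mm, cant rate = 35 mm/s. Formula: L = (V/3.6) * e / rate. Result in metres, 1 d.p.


Convert speed: V = 124 / 3.6 = 34.4444 m/s
L = 34.4444 * 121 / 35
L = 4167.7778 / 35
L = 119.1 m

119.1


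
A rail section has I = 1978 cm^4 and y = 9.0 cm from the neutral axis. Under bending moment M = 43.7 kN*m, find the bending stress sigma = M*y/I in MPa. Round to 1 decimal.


Convert units:
M = 43.7 kN*m = 43700000 N*mm
y = 9.0 cm = 90 mm
I = 1978 cm^4 = 19780000 mm^4
sigma = 43700000 * 90 / 19780000
sigma = 198.8 MPa

198.8


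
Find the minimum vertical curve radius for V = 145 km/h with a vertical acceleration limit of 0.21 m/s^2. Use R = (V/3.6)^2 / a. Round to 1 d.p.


Convert speed: V = 145 / 3.6 = 40.2778 m/s
V^2 = 1622.2994 m^2/s^2
R_v = 1622.2994 / 0.21
R_v = 7725.2 m

7725.2


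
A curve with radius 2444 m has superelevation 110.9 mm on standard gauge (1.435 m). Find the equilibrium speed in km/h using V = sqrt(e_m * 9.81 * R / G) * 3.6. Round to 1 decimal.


Convert cant: e = 110.9 mm = 0.1109 m
V_ms = sqrt(0.1109 * 9.81 * 2444 / 1.435)
V_ms = sqrt(1852.890924) = 43.0452 m/s
V = 43.0452 * 3.6 = 155.0 km/h

155.0


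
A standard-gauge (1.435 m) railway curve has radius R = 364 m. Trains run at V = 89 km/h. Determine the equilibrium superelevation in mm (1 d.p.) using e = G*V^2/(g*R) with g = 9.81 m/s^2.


Convert speed: V = 89 / 3.6 = 24.7222 m/s
Apply formula: e = 1.435 * 24.7222^2 / (9.81 * 364)
e = 1.435 * 611.1883 / 3570.84
e = 0.245616 m = 245.6 mm

245.6


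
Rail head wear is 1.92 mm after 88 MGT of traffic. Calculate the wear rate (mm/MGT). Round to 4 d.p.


Wear rate = total wear / cumulative tonnage
Rate = 1.92 / 88
Rate = 0.0218 mm/MGT

0.0218


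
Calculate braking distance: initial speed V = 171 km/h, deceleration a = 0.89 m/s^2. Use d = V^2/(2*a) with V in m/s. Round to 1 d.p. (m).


Convert speed: V = 171 / 3.6 = 47.5 m/s
V^2 = 2256.25
d = 2256.25 / (2 * 0.89)
d = 2256.25 / 1.78
d = 1267.6 m

1267.6


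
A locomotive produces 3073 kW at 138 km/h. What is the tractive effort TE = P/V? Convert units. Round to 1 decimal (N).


Convert: P = 3073 kW = 3073000 W
V = 138 / 3.6 = 38.3333 m/s
TE = 3073000 / 38.3333
TE = 80165.2 N

80165.2


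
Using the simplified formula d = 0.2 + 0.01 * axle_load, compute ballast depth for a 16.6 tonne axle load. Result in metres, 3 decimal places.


d = 0.2 + 0.01 * 16.6
d = 0.2 + 0.166
d = 0.366 m

0.366


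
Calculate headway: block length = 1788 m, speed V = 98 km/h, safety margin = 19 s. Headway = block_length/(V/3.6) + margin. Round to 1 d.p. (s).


V = 98 / 3.6 = 27.2222 m/s
Block traversal time = 1788 / 27.2222 = 65.6816 s
Headway = 65.6816 + 19
Headway = 84.7 s

84.7


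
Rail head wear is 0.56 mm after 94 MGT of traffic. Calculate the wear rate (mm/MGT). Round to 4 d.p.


Wear rate = total wear / cumulative tonnage
Rate = 0.56 / 94
Rate = 0.0060 mm/MGT

0.0060


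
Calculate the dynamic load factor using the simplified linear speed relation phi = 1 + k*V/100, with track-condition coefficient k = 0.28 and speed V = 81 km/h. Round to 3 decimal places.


phi = 1 + k * V / 100
phi = 1 + 0.28 * 81 / 100
phi = 1 + 0.2268
phi = 1.227

1.227


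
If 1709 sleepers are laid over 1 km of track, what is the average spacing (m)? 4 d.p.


Spacing = 1000 m / number of sleepers
Spacing = 1000 / 1709
Spacing = 0.5851 m

0.5851


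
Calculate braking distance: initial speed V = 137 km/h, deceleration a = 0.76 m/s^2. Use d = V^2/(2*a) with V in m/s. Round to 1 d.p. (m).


Convert speed: V = 137 / 3.6 = 38.0556 m/s
V^2 = 1448.2253
d = 1448.2253 / (2 * 0.76)
d = 1448.2253 / 1.52
d = 952.8 m

952.8


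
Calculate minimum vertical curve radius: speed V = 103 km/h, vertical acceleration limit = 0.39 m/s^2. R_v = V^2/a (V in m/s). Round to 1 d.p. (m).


Convert speed: V = 103 / 3.6 = 28.6111 m/s
V^2 = 818.5957 m^2/s^2
R_v = 818.5957 / 0.39
R_v = 2099.0 m

2099.0


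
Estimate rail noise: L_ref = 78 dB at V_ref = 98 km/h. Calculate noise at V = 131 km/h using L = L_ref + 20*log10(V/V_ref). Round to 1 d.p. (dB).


V/V_ref = 131 / 98 = 1.336735
log10(1.336735) = 0.126045
20 * 0.126045 = 2.5209
L = 78 + 2.5209 = 80.5 dB

80.5


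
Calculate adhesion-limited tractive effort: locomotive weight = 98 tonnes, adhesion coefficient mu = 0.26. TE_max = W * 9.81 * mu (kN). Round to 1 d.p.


TE_max = W * g * mu
TE_max = 98 * 9.81 * 0.26
TE_max = 961.38 * 0.26
TE_max = 250.0 kN

250.0


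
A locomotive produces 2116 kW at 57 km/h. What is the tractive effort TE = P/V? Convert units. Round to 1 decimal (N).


Convert: P = 2116 kW = 2116000 W
V = 57 / 3.6 = 15.8333 m/s
TE = 2116000 / 15.8333
TE = 133642.1 N

133642.1


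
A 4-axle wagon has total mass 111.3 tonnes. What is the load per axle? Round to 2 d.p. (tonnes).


Load per axle = total weight / number of axles
Load = 111.3 / 4
Load = 27.83 tonnes

27.83


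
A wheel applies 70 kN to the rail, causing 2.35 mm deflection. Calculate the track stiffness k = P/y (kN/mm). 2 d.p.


Track stiffness k = P / y
k = 70 / 2.35
k = 29.79 kN/mm

29.79


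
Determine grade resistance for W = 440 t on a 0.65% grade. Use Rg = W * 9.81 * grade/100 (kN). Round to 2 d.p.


Rg = W * 9.81 * grade / 100
Rg = 440 * 9.81 * 0.65 / 100
Rg = 4316.4 * 0.0065
Rg = 28.06 kN

28.06


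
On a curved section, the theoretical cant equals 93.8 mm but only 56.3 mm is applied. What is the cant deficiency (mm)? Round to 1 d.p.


Cant deficiency = equilibrium cant - actual cant
CD = 93.8 - 56.3
CD = 37.5 mm

37.5


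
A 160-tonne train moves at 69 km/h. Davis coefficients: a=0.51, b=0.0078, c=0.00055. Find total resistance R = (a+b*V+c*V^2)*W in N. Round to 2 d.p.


b*V = 0.0078 * 69 = 0.5382
c*V^2 = 0.00055 * 4761 = 2.61855
R_per_t = 0.51 + 0.5382 + 2.61855 = 3.66675 N/t
R_total = 3.66675 * 160 = 586.68 N

586.68


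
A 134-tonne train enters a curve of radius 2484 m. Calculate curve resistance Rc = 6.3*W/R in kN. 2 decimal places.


Rc = 6.3 * W / R
Rc = 6.3 * 134 / 2484
Rc = 844.2 / 2484
Rc = 0.34 kN

0.34


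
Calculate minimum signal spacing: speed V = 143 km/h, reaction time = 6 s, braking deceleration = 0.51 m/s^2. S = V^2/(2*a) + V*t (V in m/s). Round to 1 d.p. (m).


V = 143 / 3.6 = 39.7222 m/s
Braking distance = 39.7222^2 / (2*0.51) = 1546.9166 m
Sighting distance = 39.7222 * 6 = 238.3333 m
S = 1546.9166 + 238.3333 = 1785.2 m

1785.2


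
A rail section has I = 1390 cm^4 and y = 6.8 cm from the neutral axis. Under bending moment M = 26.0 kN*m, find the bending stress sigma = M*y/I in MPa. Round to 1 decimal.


Convert units:
M = 26.0 kN*m = 26000000 N*mm
y = 6.8 cm = 68 mm
I = 1390 cm^4 = 13900000 mm^4
sigma = 26000000 * 68 / 13900000
sigma = 127.2 MPa

127.2


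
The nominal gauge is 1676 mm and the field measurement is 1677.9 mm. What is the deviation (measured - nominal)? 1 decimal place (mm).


Deviation = measured - nominal
Deviation = 1677.9 - 1676
Deviation = 1.9 mm

1.9


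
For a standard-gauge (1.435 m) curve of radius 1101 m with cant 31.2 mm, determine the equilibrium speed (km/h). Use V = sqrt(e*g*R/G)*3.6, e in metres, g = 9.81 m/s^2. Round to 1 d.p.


Convert cant: e = 31.2 mm = 0.0312 m
V_ms = sqrt(0.0312 * 9.81 * 1101 / 1.435)
V_ms = sqrt(234.832942) = 15.3243 m/s
V = 15.3243 * 3.6 = 55.2 km/h

55.2


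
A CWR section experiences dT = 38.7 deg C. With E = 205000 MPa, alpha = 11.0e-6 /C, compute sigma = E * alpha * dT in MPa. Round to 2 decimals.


sigma = E * alpha * dT
sigma = 205000 * 11.0e-6 * 38.7
sigma = 2.255 * 38.7
sigma = 87.27 MPa

87.27


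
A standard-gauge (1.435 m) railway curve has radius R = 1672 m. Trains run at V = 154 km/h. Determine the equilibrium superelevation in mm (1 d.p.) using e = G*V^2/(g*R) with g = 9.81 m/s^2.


Convert speed: V = 154 / 3.6 = 42.7778 m/s
Apply formula: e = 1.435 * 42.7778^2 / (9.81 * 1672)
e = 1.435 * 1829.9383 / 16402.32
e = 0.160097 m = 160.1 mm

160.1


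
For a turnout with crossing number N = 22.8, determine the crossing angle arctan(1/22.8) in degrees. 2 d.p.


1/N = 1/22.8 = 0.04386
angle = arctan(0.04386) = 0.043832 rad
angle = 0.043832 * 180/pi = 2.51 degrees

2.51


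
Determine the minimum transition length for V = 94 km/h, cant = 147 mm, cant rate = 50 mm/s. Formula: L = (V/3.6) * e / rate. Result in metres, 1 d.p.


Convert speed: V = 94 / 3.6 = 26.1111 m/s
L = 26.1111 * 147 / 50
L = 3838.3333 / 50
L = 76.8 m

76.8


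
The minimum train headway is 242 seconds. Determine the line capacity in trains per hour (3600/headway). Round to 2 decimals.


Capacity = 3600 / headway
Capacity = 3600 / 242
Capacity = 14.88 trains/hour

14.88


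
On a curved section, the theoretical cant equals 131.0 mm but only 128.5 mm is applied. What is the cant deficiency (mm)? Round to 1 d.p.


Cant deficiency = equilibrium cant - actual cant
CD = 131.0 - 128.5
CD = 2.5 mm

2.5


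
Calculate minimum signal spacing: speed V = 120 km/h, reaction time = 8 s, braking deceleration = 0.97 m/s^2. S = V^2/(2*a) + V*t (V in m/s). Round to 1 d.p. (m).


V = 120 / 3.6 = 33.3333 m/s
Braking distance = 33.3333^2 / (2*0.97) = 572.7377 m
Sighting distance = 33.3333 * 8 = 266.6667 m
S = 572.7377 + 266.6667 = 839.4 m

839.4


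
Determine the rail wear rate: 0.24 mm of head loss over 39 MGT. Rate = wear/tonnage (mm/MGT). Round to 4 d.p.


Wear rate = total wear / cumulative tonnage
Rate = 0.24 / 39
Rate = 0.0062 mm/MGT

0.0062


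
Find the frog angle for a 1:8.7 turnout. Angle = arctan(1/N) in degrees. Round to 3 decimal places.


1/N = 1/8.7 = 0.114943
angle = arctan(0.114943) = 0.11444 rad
angle = 0.11444 * 180/pi = 6.557 degrees

6.557


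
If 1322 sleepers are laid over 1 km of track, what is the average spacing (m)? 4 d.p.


Spacing = 1000 m / number of sleepers
Spacing = 1000 / 1322
Spacing = 0.7564 m

0.7564


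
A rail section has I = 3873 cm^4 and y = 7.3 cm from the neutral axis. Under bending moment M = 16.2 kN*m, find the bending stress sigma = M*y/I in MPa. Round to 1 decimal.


Convert units:
M = 16.2 kN*m = 16200000 N*mm
y = 7.3 cm = 73 mm
I = 3873 cm^4 = 38730000 mm^4
sigma = 16200000 * 73 / 38730000
sigma = 30.5 MPa

30.5


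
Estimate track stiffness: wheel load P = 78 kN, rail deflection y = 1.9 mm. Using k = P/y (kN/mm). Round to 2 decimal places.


Track stiffness k = P / y
k = 78 / 1.9
k = 41.05 kN/mm

41.05


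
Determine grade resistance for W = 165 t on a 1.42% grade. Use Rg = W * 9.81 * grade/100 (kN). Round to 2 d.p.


Rg = W * 9.81 * grade / 100
Rg = 165 * 9.81 * 1.42 / 100
Rg = 1618.65 * 0.0142
Rg = 22.98 kN

22.98


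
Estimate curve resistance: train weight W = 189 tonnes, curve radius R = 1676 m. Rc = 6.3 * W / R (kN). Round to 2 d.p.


Rc = 6.3 * W / R
Rc = 6.3 * 189 / 1676
Rc = 1190.7 / 1676
Rc = 0.71 kN

0.71


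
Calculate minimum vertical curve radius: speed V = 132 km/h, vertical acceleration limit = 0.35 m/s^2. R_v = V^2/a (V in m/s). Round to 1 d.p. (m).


Convert speed: V = 132 / 3.6 = 36.6667 m/s
V^2 = 1344.4444 m^2/s^2
R_v = 1344.4444 / 0.35
R_v = 3841.3 m

3841.3


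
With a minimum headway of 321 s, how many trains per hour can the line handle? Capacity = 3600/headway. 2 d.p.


Capacity = 3600 / headway
Capacity = 3600 / 321
Capacity = 11.21 trains/hour

11.21


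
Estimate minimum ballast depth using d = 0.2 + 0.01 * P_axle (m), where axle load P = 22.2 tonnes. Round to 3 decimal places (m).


d = 0.2 + 0.01 * 22.2
d = 0.2 + 0.222
d = 0.422 m

0.422


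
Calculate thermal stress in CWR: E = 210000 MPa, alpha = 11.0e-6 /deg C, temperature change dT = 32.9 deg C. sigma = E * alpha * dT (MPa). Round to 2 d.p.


sigma = E * alpha * dT
sigma = 210000 * 11.0e-6 * 32.9
sigma = 2.31 * 32.9
sigma = 76.00 MPa

76.00


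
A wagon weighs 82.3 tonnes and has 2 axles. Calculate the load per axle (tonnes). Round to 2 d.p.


Load per axle = total weight / number of axles
Load = 82.3 / 2
Load = 41.15 tonnes

41.15


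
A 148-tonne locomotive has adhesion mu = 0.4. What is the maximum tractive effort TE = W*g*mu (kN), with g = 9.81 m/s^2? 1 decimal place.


TE_max = W * g * mu
TE_max = 148 * 9.81 * 0.4
TE_max = 1451.88 * 0.4
TE_max = 580.8 kN

580.8


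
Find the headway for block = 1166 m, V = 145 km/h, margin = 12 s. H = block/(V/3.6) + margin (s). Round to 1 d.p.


V = 145 / 3.6 = 40.2778 m/s
Block traversal time = 1166 / 40.2778 = 28.949 s
Headway = 28.949 + 12
Headway = 40.9 s

40.9


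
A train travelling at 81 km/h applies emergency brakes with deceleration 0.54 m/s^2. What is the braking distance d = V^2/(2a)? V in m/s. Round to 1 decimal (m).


Convert speed: V = 81 / 3.6 = 22.5 m/s
V^2 = 506.25
d = 506.25 / (2 * 0.54)
d = 506.25 / 1.08
d = 468.8 m

468.8


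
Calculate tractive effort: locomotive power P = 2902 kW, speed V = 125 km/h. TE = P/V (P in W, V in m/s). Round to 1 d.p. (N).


Convert: P = 2902 kW = 2902000 W
V = 125 / 3.6 = 34.7222 m/s
TE = 2902000 / 34.7222
TE = 83577.6 N

83577.6


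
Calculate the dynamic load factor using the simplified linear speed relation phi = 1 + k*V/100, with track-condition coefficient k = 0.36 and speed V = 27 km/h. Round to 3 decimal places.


phi = 1 + k * V / 100
phi = 1 + 0.36 * 27 / 100
phi = 1 + 0.0972
phi = 1.097

1.097


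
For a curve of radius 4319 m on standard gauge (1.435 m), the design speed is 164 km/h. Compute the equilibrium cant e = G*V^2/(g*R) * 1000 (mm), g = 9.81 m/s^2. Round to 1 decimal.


Convert speed: V = 164 / 3.6 = 45.5556 m/s
Apply formula: e = 1.435 * 45.5556^2 / (9.81 * 4319)
e = 1.435 * 2075.3086 / 42369.39
e = 0.070288 m = 70.3 mm

70.3


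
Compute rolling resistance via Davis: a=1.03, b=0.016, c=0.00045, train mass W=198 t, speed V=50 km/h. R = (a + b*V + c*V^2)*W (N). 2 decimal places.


b*V = 0.016 * 50 = 0.8
c*V^2 = 0.00045 * 2500 = 1.125
R_per_t = 1.03 + 0.8 + 1.125 = 2.955 N/t
R_total = 2.955 * 198 = 585.09 N

585.09


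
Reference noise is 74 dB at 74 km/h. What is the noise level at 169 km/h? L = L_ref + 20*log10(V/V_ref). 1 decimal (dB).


V/V_ref = 169 / 74 = 2.283784
log10(2.283784) = 0.358655
20 * 0.358655 = 7.1731
L = 74 + 7.1731 = 81.2 dB

81.2


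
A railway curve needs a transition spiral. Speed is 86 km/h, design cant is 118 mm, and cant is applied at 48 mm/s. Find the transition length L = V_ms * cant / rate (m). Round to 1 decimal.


Convert speed: V = 86 / 3.6 = 23.8889 m/s
L = 23.8889 * 118 / 48
L = 2818.8889 / 48
L = 58.7 m

58.7


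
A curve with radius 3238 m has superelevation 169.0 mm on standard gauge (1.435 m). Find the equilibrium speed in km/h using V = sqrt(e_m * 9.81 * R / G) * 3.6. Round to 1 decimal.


Convert cant: e = 169.0 mm = 0.1690 m
V_ms = sqrt(0.1690 * 9.81 * 3238 / 1.435)
V_ms = sqrt(3740.939247) = 61.1632 m/s
V = 61.1632 * 3.6 = 220.2 km/h

220.2


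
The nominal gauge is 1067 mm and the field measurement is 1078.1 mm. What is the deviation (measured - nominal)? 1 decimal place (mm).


Deviation = measured - nominal
Deviation = 1078.1 - 1067
Deviation = 11.1 mm

11.1


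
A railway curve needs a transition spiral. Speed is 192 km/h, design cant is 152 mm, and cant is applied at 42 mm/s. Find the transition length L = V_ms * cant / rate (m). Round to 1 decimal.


Convert speed: V = 192 / 3.6 = 53.3333 m/s
L = 53.3333 * 152 / 42
L = 8106.6667 / 42
L = 193.0 m

193.0


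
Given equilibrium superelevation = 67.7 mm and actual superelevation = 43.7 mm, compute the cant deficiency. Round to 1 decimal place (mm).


Cant deficiency = equilibrium cant - actual cant
CD = 67.7 - 43.7
CD = 24.0 mm

24.0


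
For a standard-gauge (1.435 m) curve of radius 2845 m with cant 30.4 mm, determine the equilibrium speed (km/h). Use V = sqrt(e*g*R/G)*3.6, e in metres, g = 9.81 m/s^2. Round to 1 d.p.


Convert cant: e = 30.4 mm = 0.0304 m
V_ms = sqrt(0.0304 * 9.81 * 2845 / 1.435)
V_ms = sqrt(591.25246) = 24.3157 m/s
V = 24.3157 * 3.6 = 87.5 km/h

87.5


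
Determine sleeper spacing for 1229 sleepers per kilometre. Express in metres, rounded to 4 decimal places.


Spacing = 1000 m / number of sleepers
Spacing = 1000 / 1229
Spacing = 0.8137 m

0.8137


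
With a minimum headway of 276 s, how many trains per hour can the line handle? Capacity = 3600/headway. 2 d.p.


Capacity = 3600 / headway
Capacity = 3600 / 276
Capacity = 13.04 trains/hour

13.04


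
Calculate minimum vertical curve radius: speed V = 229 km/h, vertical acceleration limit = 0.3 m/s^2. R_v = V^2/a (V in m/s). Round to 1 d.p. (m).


Convert speed: V = 229 / 3.6 = 63.6111 m/s
V^2 = 4046.3735 m^2/s^2
R_v = 4046.3735 / 0.3
R_v = 13487.9 m

13487.9


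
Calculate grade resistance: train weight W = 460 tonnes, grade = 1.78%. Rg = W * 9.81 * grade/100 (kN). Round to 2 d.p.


Rg = W * 9.81 * grade / 100
Rg = 460 * 9.81 * 1.78 / 100
Rg = 4512.6 * 0.0178
Rg = 80.32 kN

80.32


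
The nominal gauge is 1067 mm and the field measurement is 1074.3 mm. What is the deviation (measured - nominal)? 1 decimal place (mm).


Deviation = measured - nominal
Deviation = 1074.3 - 1067
Deviation = 7.3 mm

7.3
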